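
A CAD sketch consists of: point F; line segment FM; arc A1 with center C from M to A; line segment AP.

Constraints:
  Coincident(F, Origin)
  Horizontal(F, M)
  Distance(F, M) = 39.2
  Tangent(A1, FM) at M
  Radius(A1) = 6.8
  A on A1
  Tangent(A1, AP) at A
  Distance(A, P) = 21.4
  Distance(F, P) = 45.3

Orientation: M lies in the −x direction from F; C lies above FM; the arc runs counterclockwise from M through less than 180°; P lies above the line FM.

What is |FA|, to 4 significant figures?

33.32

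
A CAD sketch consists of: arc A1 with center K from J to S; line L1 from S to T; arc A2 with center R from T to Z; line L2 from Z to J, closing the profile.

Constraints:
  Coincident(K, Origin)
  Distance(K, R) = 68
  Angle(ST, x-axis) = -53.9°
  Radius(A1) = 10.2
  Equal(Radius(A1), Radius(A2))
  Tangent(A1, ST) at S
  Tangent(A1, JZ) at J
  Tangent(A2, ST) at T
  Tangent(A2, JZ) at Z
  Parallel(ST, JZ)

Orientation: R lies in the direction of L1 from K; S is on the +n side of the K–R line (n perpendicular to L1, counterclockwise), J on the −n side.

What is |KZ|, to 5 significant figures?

68.761

The slot axis is L1's direction at -53.9°, so u = (cos -53.9°, sin -53.9°) = (0.58920, -0.80799) and n = (−sin -53.9°, cos -53.9°) = (0.80799, 0.58920). K is at the origin and R lies 68.0 along u from K, so R = 68.0·u = (40.065, -54.943). Tangency of A1 to both parallel lines with radius 10.2 puts S and J at K ± 10.2·n: S = (8.2415, 6.0098), J = (-8.2415, -6.0098). Equal radii place T and Z the same way about R: T = R + 10.2·n = (48.307, -48.934), Z = R − 10.2·n = (31.824, -60.953). Then |KZ| = |Z − K| = 68.761.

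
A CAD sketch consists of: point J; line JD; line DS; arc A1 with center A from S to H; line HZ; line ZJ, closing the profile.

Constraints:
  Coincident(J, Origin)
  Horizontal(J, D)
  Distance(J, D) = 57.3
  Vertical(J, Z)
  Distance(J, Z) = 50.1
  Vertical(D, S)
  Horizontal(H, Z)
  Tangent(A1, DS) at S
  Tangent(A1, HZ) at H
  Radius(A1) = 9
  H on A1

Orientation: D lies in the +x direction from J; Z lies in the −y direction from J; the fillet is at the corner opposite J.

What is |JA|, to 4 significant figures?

63.42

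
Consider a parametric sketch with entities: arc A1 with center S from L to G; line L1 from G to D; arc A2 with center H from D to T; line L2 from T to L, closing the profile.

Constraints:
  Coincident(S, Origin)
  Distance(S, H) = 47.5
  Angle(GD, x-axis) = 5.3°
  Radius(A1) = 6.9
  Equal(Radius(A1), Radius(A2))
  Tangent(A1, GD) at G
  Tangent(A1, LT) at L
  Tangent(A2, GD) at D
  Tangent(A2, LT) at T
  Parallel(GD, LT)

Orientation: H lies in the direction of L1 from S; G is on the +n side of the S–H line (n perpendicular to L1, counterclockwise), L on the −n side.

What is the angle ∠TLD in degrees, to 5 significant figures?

16.200°

The slot axis is L1's direction at 5.3°, so u = (cos 5.3°, sin 5.3°) = (0.99572, 0.092371) and n = (−sin 5.3°, cos 5.3°) = (-0.092371, 0.99572). S is at the origin and H lies 47.5 along u from S, so H = 47.5·u = (47.297, 4.3876). Tangency of A1 to both parallel lines with radius 6.9 puts G and L at S ± 6.9·n: G = (-0.63736, 6.8705), L = (0.63736, -6.8705). Equal radii place D and T the same way about H: D = H + 6.9·n = (46.660, 11.258), T = H − 6.9·n = (47.934, -2.4829). Then cos ∠TLD = LT·LD / (|LT||LD|), giving 16.200°.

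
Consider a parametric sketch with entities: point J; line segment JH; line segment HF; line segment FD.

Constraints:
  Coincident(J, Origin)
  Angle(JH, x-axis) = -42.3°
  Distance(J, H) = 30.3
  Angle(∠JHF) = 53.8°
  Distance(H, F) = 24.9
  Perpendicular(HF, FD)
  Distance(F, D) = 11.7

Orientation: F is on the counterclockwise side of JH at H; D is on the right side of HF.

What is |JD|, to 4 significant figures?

36.82

J is at the origin; JH runs at -42.3° with length 30.3, so H = 30.3·(cos -42.3°, sin -42.3°) = (22.41, -20.39). ∠JHF = 53.8°, so HF runs at -42.3° + (180° − 53.8°) = 83.90° from the x-axis; with |HF| = 24.9, F = H + 24.9·(cos 83.90°, sin 83.90°) = (25.06, 4.367). The perpendicularity gives FD at right angles to HF; with |FD| = 11.7 on the right of HF, D = F + 11.7·(0.9943, -0.1063) = (36.69, 3.123). Then |JD| = |D − J| = 36.82.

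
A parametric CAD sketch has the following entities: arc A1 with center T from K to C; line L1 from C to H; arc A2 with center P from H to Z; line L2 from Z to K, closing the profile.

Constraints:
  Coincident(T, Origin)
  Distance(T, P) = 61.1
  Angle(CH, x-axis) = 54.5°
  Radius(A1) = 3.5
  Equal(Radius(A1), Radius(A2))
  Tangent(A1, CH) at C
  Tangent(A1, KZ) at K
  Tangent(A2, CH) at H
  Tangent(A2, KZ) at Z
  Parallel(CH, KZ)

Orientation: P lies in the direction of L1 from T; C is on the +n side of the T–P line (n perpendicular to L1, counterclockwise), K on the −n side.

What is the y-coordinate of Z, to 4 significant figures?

47.71

Tangency of A1 to both parallel lines with radius 3.5 puts C and K at T ± 3.5·n: C = (-2.849, 2.032), K = (2.849, -2.032). Equal radii place H and Z the same way about P: H = P + 3.5·n = (32.63, 51.77), Z = P − 3.5·n = (38.33, 47.71). So Z.y = 47.71.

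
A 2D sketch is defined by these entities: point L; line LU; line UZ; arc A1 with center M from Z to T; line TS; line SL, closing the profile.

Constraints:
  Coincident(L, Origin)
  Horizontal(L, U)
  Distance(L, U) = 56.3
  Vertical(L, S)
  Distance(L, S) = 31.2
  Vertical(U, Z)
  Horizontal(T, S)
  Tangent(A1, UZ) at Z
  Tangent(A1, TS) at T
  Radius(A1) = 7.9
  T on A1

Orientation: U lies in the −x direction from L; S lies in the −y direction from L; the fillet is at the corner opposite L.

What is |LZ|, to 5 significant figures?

60.931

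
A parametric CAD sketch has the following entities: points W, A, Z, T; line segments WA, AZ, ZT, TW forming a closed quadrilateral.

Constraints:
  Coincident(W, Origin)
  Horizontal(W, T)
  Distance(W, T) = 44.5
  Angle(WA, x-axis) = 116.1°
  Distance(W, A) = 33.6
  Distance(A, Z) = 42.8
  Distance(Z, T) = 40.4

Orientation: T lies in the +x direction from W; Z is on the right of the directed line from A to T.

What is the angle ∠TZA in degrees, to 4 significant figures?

106.1°

Checks: |AZ| = 42.80 ✓; |ZT| = 40.40 ✓.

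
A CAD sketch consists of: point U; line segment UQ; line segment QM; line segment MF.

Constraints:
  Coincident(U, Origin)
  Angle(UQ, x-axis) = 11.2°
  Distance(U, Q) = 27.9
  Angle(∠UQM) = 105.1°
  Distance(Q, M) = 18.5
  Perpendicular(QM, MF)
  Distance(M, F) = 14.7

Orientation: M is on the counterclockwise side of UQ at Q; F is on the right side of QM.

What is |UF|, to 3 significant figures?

49.0

U is at the origin; UQ runs at 11.2° with length 27.9, so Q = 27.9·(cos 11.2°, sin 11.2°) = (27.4, 5.42). ∠UQM = 105.1°, so QM runs at 11.2° + (180° − 105.1°) = 86.1° from the x-axis; with |QM| = 18.5, M = Q + 18.5·(cos 86.1°, sin 86.1°) = (28.6, 23.9). QM ⟂ MF; with |MF| = 14.7 on the right of QM, F = M + 14.7·(0.998, -0.0680) = (43.3, 22.9). Then |UF| = |F − U| = 49.0.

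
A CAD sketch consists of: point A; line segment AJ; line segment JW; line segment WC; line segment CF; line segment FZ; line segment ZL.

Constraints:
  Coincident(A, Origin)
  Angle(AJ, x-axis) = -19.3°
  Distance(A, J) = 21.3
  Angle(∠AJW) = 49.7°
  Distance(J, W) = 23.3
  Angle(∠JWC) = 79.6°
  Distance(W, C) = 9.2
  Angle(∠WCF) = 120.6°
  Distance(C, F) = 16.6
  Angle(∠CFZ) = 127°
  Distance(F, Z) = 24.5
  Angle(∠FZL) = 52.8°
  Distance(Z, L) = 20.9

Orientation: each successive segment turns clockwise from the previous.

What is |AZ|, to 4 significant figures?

31.92

A is at the origin; AJ runs at -19.3° with length 21.3, so J = (20.10, -7.040). ∠AJW = 49.7° gives JW at -149.6° from the x-axis; with |JW| = 23.3, W = (0.006392, -18.83). ∠JWC = 79.6° gives WC at 110.0° from the x-axis; with |WC| = 9.2, C = (-3.140, -10.19). ∠WCF = 120.6° gives CF at 50.60° from the x-axis; with |CF| = 16.6, F = (7.396, 2.642). ∠CFZ = 127.0° gives FZ at -2.400° from the x-axis; with |FZ| = 24.5, Z = (31.87, 1.616). Then |AZ| = |Z − A| = 31.92.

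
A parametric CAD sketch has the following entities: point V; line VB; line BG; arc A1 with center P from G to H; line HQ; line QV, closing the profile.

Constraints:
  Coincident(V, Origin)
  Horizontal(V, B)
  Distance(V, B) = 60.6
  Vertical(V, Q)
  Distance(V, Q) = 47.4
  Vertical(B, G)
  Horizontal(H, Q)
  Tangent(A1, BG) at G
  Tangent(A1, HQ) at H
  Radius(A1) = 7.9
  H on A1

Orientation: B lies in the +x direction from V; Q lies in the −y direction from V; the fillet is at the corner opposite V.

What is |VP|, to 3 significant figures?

65.9

V and Q share the same x with |VQ| = 47.4 and Q on the −y side, so Q = (0.00, -47.4). The virtual corner opposite V is at (60.6, -47.4). Since A1 is tangent to BG there, PG ⟂ BG and A1 meets HQ tangentially, so PH is at right angles to HQ, with radius 7.9, so the center P sits 7.9 in from both sides at P = (52.7, -39.5). Then |VP| = |P − V| = 65.9.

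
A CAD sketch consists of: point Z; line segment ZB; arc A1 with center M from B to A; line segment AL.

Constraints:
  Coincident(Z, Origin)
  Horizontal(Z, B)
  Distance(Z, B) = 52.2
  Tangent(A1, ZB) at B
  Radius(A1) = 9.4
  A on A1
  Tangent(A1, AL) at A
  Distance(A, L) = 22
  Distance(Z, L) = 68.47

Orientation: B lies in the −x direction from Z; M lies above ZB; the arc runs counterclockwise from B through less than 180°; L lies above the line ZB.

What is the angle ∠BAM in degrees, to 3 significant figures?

23.1°

Z is at the origin; ZB is horizontal with |ZB| = 52.2 and B on the −x side, so B = (-52.2, 0.00). Since A1 is tangent to ZB there, MB ⟂ ZB, so M = B + (0, 9.4) = (-52.2, 9.40). Since MA ⟂ AL (tangency), |ML| = √(9.4² + 22.0²) = 23.9 regardless of where A sits on A1. So L lies on both circle(Z, 68.47) and circle(M, 23.9); the above-ZB intersection is L = (-60.6, 31.8). A is the foot of the tangent from L: A = (-45.4, 15.9).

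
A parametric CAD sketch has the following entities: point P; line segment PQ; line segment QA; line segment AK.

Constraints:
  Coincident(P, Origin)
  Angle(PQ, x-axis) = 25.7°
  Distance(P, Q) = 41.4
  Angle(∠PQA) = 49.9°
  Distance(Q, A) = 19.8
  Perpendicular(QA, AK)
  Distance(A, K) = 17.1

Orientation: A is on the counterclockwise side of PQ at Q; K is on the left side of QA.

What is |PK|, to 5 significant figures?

16.105

P is at the origin; PQ runs at 25.7° with length 41.4, so Q = 41.4·(cos 25.7°, sin 25.7°) = (37.305, 17.953). ∠PQA = 49.9°, so QA runs at 25.7° + (180° − 49.9°) = 155.80° from the x-axis; with |QA| = 19.8, A = Q + 19.8·(cos 155.80°, sin 155.80°) = (19.245, 26.070). QA is perpendicular to AK; with |AK| = 17.1 on the left of QA, K = A + 17.1·(-0.40992, -0.91212) = (12.235, 10.473). Then |PK| = |K − P| = 16.105.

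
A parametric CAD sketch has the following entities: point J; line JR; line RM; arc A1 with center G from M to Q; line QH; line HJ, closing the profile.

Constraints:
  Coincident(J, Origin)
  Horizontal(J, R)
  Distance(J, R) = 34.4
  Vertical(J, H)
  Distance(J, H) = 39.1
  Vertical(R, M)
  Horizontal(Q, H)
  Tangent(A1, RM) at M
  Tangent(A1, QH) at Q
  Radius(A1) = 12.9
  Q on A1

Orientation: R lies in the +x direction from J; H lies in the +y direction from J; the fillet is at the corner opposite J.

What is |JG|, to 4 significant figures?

33.89

J is at the origin; J and R share the same y with |JR| = 34.4 and R on the +x side, so R = (34.40, 0.000). J and H share the same x with |JH| = 39.1 and H on the +y side, so H = (0.000, 39.10). The virtual corner opposite J is at (34.40, 39.10). A1 meets RM tangentially, so GM is at right angles to RM and A1 meets QH tangentially, so GQ is at right angles to QH, with radius 12.9, so the center G sits 12.9 in from both sides at G = (21.50, 26.20). Then |JG| = |G − J| = 33.89.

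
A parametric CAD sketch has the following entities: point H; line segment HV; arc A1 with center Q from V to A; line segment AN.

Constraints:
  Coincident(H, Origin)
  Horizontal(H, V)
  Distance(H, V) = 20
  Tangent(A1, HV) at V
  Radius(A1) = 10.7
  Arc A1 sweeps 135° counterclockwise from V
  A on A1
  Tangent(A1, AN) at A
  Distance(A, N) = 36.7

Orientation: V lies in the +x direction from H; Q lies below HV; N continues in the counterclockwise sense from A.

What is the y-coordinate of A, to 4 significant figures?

-18.27

Tangency of A1 to HV means the radius QV is perpendicular to HV, so Q = V + (0, -10.7) = (20.00, -10.70). On A1, V sits at bearing 90° from Q; a 135° counterclockwise sweep puts A at bearing 225°, so A = Q + 10.7·(cos 225°, sin 225°) = (12.43, -18.27). So A.y = -18.27.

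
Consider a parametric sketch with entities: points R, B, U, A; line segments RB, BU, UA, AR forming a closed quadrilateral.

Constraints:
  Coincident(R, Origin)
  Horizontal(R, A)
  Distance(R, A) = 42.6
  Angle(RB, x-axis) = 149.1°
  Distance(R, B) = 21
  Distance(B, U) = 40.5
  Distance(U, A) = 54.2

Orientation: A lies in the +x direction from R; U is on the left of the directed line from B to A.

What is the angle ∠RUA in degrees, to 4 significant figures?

50.51°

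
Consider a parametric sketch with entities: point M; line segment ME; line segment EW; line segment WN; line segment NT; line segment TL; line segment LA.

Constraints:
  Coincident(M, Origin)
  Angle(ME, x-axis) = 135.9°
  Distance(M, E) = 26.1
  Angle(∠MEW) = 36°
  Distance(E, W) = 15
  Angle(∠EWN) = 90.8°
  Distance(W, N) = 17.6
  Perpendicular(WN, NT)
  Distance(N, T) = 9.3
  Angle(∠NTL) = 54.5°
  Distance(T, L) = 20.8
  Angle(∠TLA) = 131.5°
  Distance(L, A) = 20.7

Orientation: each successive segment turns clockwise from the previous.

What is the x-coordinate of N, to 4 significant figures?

-6.129

M is at the origin; ME runs at 135.9° with length 26.1, so E = (-18.74, 18.16). ∠MEW = 36.0° gives EW at -8.100° from the x-axis; with |EW| = 15.0, W = (-3.893, 16.05). ∠EWN = 90.8° gives WN at -97.30° from the x-axis; with |WN| = 17.6, N = (-6.129, -1.408). So N.x = -6.129.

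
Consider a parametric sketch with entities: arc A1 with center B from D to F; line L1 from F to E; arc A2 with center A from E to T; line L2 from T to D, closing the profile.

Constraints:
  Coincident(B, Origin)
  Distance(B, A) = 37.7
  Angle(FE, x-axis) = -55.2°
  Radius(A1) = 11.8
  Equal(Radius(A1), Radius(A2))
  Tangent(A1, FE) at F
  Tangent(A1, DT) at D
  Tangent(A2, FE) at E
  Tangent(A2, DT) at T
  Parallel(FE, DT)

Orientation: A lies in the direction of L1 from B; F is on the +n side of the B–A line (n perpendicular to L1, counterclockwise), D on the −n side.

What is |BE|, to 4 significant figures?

39.50

Tangency of A1 to both parallel lines with radius 11.8 puts F and D at B ± 11.8·n: F = (9.690, 6.734), D = (-9.690, -6.734). Equal radii place E and T the same way about A: E = A + 11.8·n = (31.21, -24.22), T = A − 11.8·n = (11.83, -37.69). Then |BE| = |E − B| = 39.50.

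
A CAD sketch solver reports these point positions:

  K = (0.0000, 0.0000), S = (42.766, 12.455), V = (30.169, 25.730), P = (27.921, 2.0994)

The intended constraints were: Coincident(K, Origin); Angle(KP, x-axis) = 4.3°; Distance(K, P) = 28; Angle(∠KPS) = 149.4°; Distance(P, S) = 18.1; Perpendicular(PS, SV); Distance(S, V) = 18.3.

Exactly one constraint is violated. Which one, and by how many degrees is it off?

Perpendicular(PS, SV) — off by 8.60°.

K = (0.00, 0.00) ✓; KP at 4.300° ✓; |KP| = 28.00 ✓; ∠KPS = 149.4° ✓; |PS| = 18.10 ✓; ∠(PS, SV) = 98.60° ✗; |SV| = 18.30 ✓.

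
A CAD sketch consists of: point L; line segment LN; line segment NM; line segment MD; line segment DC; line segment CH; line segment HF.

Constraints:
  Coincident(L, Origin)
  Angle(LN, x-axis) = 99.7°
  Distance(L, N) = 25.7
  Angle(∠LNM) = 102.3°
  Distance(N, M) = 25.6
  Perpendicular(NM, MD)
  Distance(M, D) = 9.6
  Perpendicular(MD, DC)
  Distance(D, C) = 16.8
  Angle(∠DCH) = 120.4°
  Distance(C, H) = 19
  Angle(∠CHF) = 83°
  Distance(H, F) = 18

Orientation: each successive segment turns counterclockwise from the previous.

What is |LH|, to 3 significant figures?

32.2

L is at the origin; LN runs at 99.7° with length 25.7, so N = (-4.33, 25.3). ∠LNM = 102.3° gives NM at 177° from the x-axis; with |NM| = 25.6, M = (-29.9, 26.5). NM ⟂ MD, so MD runs at -92.6°; with |MD| = 9.6, D = (-30.3, 16.9). MD ⟂ DC, so DC runs at -2.60°; with |DC| = 16.8, C = (-13.6, 16.1). ∠DCH = 120.4° gives CH at 57.0° from the x-axis; with |CH| = 19.0, H = (-3.21, 32.1). Then |LH| = |H − L| = 32.2.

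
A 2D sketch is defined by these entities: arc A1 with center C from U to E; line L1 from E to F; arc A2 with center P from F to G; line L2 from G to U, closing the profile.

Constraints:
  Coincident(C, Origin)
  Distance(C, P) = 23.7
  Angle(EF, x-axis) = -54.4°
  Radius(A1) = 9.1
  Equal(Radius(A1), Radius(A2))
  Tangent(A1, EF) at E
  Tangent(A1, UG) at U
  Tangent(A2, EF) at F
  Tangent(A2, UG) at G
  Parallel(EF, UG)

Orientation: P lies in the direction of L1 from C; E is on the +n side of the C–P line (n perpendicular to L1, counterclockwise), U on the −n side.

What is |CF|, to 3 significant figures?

25.4

The slot axis is L1's direction at -54.4°, so u = (cos -54.4°, sin -54.4°) = (0.582, -0.813) and n = (−sin -54.4°, cos -54.4°) = (0.813, 0.582). C is at the origin and P lies 23.7 along u from C, so P = 23.7·u = (13.8, -19.3). Tangency of A1 to both parallel lines with radius 9.1 puts E and U at C ± 9.1·n: E = (7.40, 5.30), U = (-7.40, -5.30). Equal radii place F and G the same way about P: F = P + 9.1·n = (21.2, -14.0), G = P − 9.1·n = (6.40, -24.6). Then |CF| = |F − C| = 25.4.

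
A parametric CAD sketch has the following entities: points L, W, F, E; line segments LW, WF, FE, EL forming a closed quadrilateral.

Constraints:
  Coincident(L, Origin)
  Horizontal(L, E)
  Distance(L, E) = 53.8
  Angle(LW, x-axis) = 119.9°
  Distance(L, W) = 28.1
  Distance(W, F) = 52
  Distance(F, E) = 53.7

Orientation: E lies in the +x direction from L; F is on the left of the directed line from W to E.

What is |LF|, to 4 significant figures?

58.40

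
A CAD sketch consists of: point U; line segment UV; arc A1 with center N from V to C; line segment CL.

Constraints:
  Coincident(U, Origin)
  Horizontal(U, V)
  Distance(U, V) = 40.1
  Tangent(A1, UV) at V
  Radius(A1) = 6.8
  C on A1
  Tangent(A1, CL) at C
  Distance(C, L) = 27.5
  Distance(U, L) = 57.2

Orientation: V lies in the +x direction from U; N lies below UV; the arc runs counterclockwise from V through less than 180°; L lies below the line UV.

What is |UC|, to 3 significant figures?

35.3

Checks: U = (0.00, 0.00) ✓; |NC| = 6.800 ✓; ∠(NC, CL) = 90.00° ✓; |CL| = 27.50 ✓; |UL| = 57.20 ✓.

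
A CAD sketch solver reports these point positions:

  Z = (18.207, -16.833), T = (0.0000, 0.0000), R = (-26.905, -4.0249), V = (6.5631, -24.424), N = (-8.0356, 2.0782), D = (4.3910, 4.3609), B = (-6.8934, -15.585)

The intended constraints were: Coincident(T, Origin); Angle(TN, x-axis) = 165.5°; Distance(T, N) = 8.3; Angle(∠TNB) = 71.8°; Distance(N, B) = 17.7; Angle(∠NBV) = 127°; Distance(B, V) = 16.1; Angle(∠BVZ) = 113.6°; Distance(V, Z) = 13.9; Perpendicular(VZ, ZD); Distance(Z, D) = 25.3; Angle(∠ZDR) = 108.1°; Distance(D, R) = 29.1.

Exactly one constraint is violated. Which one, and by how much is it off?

Distance(D, R) = 29.1 — off by 3.30.

T = (0.00, 0.00) ✓; TN at 165.5° ✓; |TN| = 8.300 ✓; ∠TNB = 71.80° ✓; |NB| = 17.70 ✓; ∠NBV = 127.0° ✓; |BV| = 16.10 ✓; ∠BVZ = 113.6° ✓; |VZ| = 13.90 ✓; ∠(VZ, ZD) = 90.00° ✓; |ZD| = 25.30 ✓; ∠ZDR = 108.1° ✓; |DR| = 32.40 ✗.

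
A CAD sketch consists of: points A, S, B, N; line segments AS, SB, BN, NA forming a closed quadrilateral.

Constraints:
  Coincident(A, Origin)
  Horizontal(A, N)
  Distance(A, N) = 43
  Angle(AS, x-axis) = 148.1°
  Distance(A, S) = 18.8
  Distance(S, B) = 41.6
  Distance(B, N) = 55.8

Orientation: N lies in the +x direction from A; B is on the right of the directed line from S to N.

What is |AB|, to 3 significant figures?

30.2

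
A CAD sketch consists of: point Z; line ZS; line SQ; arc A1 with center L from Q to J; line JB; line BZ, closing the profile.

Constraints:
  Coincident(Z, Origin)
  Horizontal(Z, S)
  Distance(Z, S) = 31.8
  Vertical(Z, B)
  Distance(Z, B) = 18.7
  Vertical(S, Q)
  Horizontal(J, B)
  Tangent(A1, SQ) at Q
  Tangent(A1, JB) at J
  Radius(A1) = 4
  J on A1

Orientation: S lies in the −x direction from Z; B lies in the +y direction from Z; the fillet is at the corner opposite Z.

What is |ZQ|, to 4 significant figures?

35.03

The virtual corner opposite Z is at (-31.80, 18.70). A1 meets SQ tangentially, so LQ is at right angles to SQ and the tangent condition forces LJ to be normal to JB, with radius 4.0, so the center L sits 4.0 in from both sides at L = (-27.80, 14.70). That places the tangent points at Q = (-31.80, 14.70) on SQ and J = (-27.80, 18.70) on JB. Then |ZQ| = |Q − Z| = 35.03.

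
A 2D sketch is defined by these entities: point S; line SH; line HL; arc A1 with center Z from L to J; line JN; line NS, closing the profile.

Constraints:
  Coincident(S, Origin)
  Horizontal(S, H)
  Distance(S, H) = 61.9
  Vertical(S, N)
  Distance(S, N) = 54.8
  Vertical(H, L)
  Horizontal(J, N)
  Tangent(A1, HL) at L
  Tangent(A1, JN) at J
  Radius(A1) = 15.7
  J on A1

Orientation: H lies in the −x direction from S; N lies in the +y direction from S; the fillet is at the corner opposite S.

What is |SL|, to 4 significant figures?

73.21

S is at the origin; S and H share the same y with |SH| = 61.9 and H on the −x side, so H = (-61.90, 0.000). S and N share the same x with |SN| = 54.8 and N on the +y side, so N = (0.000, 54.80). The virtual corner opposite S is at (-61.90, 54.80). Tangency of A1 to HL means the radius ZL is perpendicular to HL and the tangent condition forces ZJ to be normal to JN, with radius 15.7, so the center Z sits 15.7 in from both sides at Z = (-46.20, 39.10). That places the tangent points at L = (-61.90, 39.10) on HL and J = (-46.20, 54.80) on JN. Then |SL| = |L − S| = 73.21.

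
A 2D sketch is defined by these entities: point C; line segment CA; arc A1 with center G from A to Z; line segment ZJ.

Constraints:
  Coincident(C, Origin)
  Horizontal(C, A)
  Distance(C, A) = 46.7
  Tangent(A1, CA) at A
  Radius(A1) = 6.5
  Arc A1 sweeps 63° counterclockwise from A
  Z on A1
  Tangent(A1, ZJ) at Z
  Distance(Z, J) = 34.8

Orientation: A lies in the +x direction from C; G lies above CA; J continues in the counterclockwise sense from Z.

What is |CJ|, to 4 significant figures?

76.54

C is at the origin; CA is horizontal with |CA| = 46.7 and A on the +x side, so A = (46.70, 0.000). A1 meets CA tangentially, so GA is at right angles to CA, so G = A + (0, 6.5) = (46.70, 6.500). On A1, A sits at bearing -90° from G; a 63° counterclockwise sweep puts Z at bearing -27°, so Z = G + 6.5·(cos -27°, sin -27°) = (52.49, 3.549). Since A1 is tangent to ZJ there, GZ ⟂ ZJ, so ZJ runs along (−sin -27°, cos -27°); with |ZJ| = 34.8, J = (68.29, 34.56). Then |CJ| = |J − C| = 76.54.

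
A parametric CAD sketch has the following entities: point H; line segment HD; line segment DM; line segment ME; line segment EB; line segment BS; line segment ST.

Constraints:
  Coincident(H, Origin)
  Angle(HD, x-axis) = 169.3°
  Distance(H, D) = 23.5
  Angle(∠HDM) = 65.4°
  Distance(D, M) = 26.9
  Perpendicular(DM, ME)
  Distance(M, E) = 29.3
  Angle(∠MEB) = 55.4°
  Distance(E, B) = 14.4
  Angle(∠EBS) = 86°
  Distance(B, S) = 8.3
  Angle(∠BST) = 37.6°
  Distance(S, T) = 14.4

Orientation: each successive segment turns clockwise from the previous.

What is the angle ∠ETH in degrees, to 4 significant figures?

145.2°

H is at the origin; HD runs at 169.3° with length 23.5, so D = (-23.09, 4.363). ∠HDM = 65.4° gives DM at 54.70° from the x-axis; with |DM| = 26.9, M = (-7.547, 26.32). DM is perpendicular to ME, so ME runs at -35.30°; with |ME| = 29.3, E = (16.37, 9.386). ∠MEB = 55.4° gives EB at -159.9° from the x-axis; with |EB| = 14.4, B = (2.843, 4.437). ∠EBS = 86.0° gives BS at 106.1° from the x-axis; with |BS| = 8.3, S = (0.5411, 12.41). ∠BST = 37.6° gives ST at -36.30° from the x-axis; with |ST| = 14.4, T = (12.15, 3.887). Then cos ∠ETH = TE·TH / (|TE||TH|), giving 145.2°.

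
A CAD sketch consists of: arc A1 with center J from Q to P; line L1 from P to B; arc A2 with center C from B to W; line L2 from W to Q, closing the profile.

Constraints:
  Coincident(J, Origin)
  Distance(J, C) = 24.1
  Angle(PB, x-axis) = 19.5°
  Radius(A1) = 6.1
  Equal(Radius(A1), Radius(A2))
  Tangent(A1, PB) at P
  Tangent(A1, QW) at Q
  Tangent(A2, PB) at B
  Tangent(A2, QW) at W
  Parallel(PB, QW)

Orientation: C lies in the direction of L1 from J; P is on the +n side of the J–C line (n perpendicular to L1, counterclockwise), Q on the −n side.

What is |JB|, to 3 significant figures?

24.9

Tangency of A1 to both parallel lines with radius 6.1 puts P and Q at J ± 6.1·n: P = (-2.04, 5.75), Q = (2.04, -5.75). Equal radii place B and W the same way about C: B = C + 6.1·n = (20.7, 13.8), W = C − 6.1·n = (24.8, 2.29). Then |JB| = |B − J| = 24.9.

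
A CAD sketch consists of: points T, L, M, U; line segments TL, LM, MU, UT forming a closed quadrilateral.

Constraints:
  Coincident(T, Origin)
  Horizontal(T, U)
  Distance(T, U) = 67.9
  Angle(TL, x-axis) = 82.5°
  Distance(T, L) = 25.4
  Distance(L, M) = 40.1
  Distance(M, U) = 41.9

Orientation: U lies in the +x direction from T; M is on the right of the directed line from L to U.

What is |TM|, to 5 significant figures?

27.675

Checks: |LM| = 40.10 ✓; |MU| = 41.90 ✓.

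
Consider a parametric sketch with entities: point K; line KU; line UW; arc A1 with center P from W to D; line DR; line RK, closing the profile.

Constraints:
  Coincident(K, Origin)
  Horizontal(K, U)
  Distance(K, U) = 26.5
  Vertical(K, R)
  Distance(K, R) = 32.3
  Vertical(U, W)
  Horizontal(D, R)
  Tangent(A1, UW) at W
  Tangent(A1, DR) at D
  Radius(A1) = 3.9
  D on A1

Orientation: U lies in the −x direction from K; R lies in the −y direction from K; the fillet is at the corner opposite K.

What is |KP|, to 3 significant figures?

36.3

K is at the origin; KU is horizontal with |KU| = 26.5 and U on the −x side, so U = (-26.5, 0.00). K and R share the same x with |KR| = 32.3 and R on the −y side, so R = (0.00, -32.3). The virtual corner opposite K is at (-26.5, -32.3). A1 meets UW tangentially, so PW is at right angles to UW and the tangent condition forces PD to be normal to DR, with radius 3.9, so the center P sits 3.9 in from both sides at P = (-22.6, -28.4). Then |KP| = |P − K| = 36.3.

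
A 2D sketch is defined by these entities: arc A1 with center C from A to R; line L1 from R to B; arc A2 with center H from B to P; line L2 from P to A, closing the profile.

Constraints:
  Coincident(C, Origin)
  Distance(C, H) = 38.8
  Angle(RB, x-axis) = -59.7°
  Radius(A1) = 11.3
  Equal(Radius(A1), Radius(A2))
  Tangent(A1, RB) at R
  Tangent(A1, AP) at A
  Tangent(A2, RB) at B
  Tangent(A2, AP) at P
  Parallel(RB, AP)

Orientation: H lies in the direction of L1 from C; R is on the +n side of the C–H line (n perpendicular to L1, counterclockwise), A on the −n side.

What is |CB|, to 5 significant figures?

40.412

The slot axis is L1's direction at -59.7°, so u = (cos -59.7°, sin -59.7°) = (0.50453, -0.86340) and n = (−sin -59.7°, cos -59.7°) = (0.86340, 0.50453). C is at the origin and H lies 38.8 along u from C, so H = 38.8·u = (19.576, -33.500). Tangency of A1 to both parallel lines with radius 11.3 puts R and A at C ± 11.3·n: R = (9.7564, 5.7012), A = (-9.7564, -5.7012). Equal radii place B and P the same way about H: B = H + 11.3·n = (29.332, -27.799), P = H − 11.3·n = (9.8193, -39.201). Then |CB| = |B − C| = 40.412.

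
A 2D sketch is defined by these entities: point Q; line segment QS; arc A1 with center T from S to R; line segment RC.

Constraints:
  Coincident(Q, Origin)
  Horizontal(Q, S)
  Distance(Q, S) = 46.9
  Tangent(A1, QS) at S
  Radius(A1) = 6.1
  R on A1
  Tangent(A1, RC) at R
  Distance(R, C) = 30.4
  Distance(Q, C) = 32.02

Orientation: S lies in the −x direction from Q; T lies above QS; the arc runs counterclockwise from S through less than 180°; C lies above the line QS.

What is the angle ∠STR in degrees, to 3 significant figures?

46.1°

Q is at the origin; Q and S share the same y with |QS| = 46.9 and S on the −x side, so S = (-46.9, 0.00). The tangent condition forces TS to be normal to QS, so T = S + (0, 6.1) = (-46.9, 6.10). Since TR ⟂ RC (tangency), |TC| = √(6.1² + 30.4²) = 31.0 regardless of where R sits on A1. So C lies on both circle(Q, 32.02) and circle(T, 31.0); the above-QS intersection is C = (-21.4, 23.8). R is the foot of the tangent from C: R = (-42.5, 1.87).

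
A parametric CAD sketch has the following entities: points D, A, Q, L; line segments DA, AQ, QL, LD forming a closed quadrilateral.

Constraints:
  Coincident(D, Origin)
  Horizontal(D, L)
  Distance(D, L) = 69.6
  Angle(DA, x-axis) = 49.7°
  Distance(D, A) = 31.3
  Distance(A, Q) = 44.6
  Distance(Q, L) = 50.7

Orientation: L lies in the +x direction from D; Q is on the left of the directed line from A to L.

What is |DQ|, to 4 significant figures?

75.25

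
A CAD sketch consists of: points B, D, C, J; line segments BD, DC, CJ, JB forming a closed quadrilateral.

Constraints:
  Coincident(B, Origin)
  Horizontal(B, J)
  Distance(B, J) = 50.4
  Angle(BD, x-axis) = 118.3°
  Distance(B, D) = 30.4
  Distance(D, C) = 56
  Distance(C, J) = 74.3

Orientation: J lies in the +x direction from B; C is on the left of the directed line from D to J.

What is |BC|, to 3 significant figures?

72.5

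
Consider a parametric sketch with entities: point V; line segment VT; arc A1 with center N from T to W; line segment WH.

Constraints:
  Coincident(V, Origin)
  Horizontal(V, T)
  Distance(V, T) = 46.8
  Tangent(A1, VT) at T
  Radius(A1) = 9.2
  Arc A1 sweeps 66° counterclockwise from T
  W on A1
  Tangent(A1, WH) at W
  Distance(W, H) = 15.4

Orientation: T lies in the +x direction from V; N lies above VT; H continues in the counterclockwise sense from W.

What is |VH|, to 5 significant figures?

64.495

On A1, T sits at bearing -90° from N; a 66° counterclockwise sweep puts W at bearing -24°, so W = N + 9.2·(cos -24°, sin -24°) = (55.205, 5.4580). Tangency of A1 to WH means the radius NW is perpendicular to WH, so WH runs along (−sin -24°, cos -24°); with |WH| = 15.4, H = (61.468, 19.527). Then |VH| = |H − V| = 64.495.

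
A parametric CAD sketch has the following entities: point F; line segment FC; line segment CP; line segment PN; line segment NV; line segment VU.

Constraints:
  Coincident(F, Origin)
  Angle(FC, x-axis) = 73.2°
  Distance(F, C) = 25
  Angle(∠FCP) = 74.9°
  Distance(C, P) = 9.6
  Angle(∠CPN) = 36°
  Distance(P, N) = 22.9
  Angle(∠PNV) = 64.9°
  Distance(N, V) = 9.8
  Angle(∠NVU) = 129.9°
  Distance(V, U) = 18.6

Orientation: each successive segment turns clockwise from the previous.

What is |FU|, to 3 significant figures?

35.2

F is at the origin; FC runs at 73.2° with length 25.0, so C = (7.23, 23.9). ∠FCP = 74.9° gives CP at -31.9° from the x-axis; with |CP| = 9.6, P = (15.4, 18.9). ∠CPN = 36.0° gives PN at -176° from the x-axis; with |PN| = 22.9, N = (-7.47, 17.2). ∠PNV = 64.9° gives NV at 69.0° from the x-axis; with |NV| = 9.8, V = (-3.95, 26.4). ∠NVU = 129.9° gives VU at 18.9° from the x-axis; with |VU| = 18.6, U = (13.6, 32.4). Then |FU| = |U − F| = 35.2.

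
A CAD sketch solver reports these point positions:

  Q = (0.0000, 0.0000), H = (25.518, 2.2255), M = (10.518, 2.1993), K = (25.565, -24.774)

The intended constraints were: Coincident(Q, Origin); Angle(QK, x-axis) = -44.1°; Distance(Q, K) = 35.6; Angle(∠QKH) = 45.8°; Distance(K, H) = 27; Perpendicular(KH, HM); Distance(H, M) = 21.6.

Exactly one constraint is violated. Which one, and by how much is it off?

Distance(H, M) = 21.6 — off by 6.60.

Q = (0.00, 0.00) ✓; QK at -44.10° ✓; |QK| = 35.60 ✓; ∠QKH = 45.80° ✓; |KH| = 27.00 ✓; ∠(KH, HM) = 90.00° ✓; |HM| = 15.00 ✗.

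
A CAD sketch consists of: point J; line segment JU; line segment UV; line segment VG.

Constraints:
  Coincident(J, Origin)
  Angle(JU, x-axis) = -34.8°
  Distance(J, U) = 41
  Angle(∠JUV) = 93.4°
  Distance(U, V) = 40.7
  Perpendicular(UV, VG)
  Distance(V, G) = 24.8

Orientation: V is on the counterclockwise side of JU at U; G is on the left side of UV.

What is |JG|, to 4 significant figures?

46.05

J is at the origin; JU runs at -34.8° with length 41.0, so U = 41.0·(cos -34.8°, sin -34.8°) = (33.67, -23.40). ∠JUV = 93.4°, so UV runs at -34.8° + (180° − 93.4°) = 51.80° from the x-axis; with |UV| = 40.7, V = U + 40.7·(cos 51.80°, sin 51.80°) = (58.84, 8.585). UV is perpendicular to VG; with |VG| = 24.8 on the left of UV, G = V + 24.8·(-0.7859, 0.6184) = (39.35, 23.92). Then |JG| = |G − J| = 46.05.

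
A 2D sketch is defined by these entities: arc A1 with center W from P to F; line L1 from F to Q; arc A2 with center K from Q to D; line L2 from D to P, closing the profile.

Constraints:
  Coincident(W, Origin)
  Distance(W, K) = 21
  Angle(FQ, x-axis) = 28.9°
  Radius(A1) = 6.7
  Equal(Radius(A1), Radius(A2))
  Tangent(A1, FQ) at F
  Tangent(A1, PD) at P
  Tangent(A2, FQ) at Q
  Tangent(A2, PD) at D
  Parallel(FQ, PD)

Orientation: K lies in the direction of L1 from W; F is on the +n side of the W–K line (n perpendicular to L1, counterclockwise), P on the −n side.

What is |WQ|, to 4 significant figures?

22.04

The slot axis is L1's direction at 28.9°, so u = (cos 28.9°, sin 28.9°) = (0.8755, 0.4833) and n = (−sin 28.9°, cos 28.9°) = (-0.4833, 0.8755). W is at the origin and K lies 21.0 along u from W, so K = 21.0·u = (18.38, 10.15). Tangency of A1 to both parallel lines with radius 6.7 puts F and P at W ± 6.7·n: F = (-3.238, 5.866), P = (3.238, -5.866). Equal radii place Q and D the same way about K: Q = K + 6.7·n = (15.15, 16.01), D = K − 6.7·n = (21.62, 4.283). Then |WQ| = |Q − W| = 22.04.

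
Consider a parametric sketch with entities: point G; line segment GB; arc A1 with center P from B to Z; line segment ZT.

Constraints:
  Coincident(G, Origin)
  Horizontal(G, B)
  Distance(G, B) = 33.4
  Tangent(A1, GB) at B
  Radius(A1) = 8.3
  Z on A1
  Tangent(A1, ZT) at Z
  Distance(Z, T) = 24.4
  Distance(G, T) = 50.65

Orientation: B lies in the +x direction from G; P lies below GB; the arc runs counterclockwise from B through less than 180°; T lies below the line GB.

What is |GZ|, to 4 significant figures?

28.86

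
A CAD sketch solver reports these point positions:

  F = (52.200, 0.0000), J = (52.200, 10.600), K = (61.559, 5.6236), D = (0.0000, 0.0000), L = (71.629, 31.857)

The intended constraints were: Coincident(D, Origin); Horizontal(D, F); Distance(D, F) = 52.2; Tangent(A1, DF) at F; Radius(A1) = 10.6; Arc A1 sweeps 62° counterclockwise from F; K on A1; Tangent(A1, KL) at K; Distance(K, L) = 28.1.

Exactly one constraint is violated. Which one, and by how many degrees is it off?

Tangent(A1, KL) at K — off by 7.00°.

D = (0.00, 0.00) ✓; D.y = 0.00, F.y = 0.00 ✓; |DF| = 52.20 ✓; ∠(JF, FD) = 90.00° ✓; |JF| = 10.60 ✓; bearing(J→K) − bearing(J→F) = 62.00° ✓; |JK| = 10.60 ✓; ∠(JK, KL) = 83.00° ✗; |KL| = 28.10 ✓.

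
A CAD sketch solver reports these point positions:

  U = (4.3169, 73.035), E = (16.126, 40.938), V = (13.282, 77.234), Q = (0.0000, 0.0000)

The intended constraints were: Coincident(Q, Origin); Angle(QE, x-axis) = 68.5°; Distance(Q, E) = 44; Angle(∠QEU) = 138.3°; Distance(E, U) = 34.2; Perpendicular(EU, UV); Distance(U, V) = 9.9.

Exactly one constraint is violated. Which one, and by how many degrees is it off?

Perpendicular(EU, UV) — off by 4.90°.

Q = (0.00, 0.00) ✓; QE at 68.50° ✓; |QE| = 44.00 ✓; ∠QEU = 138.3° ✓; |EU| = 34.20 ✓; ∠(EU, UV) = 85.10° ✗; |UV| = 9.900 ✓.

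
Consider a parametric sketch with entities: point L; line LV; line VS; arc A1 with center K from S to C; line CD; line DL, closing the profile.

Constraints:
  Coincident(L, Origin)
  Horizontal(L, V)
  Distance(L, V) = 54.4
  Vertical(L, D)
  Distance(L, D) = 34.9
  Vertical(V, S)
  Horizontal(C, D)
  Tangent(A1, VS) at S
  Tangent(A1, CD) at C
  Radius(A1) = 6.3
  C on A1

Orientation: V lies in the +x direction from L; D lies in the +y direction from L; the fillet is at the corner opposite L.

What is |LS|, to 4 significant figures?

61.46

L is at the origin; LV is horizontal with |LV| = 54.4 and V on the +x side, so V = (54.40, 0.000). L and D share the same x with |LD| = 34.9 and D on the +y side, so D = (0.000, 34.90). The virtual corner opposite L is at (54.40, 34.90). The tangent condition forces KS to be normal to VS and A1 meets CD tangentially, so KC is at right angles to CD, with radius 6.3, so the center K sits 6.3 in from both sides at K = (48.10, 28.60). That places the tangent points at S = (54.40, 28.60) on VS and C = (48.10, 34.90) on CD. Then |LS| = |S − L| = 61.46.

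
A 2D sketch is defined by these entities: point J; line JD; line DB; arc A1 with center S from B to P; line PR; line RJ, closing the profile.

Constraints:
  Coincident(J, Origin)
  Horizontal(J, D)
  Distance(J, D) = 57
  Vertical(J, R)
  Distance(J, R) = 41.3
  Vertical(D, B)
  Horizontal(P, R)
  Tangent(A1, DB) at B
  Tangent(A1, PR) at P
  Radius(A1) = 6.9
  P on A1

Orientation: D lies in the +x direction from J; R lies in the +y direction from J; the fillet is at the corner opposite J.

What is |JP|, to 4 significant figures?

64.93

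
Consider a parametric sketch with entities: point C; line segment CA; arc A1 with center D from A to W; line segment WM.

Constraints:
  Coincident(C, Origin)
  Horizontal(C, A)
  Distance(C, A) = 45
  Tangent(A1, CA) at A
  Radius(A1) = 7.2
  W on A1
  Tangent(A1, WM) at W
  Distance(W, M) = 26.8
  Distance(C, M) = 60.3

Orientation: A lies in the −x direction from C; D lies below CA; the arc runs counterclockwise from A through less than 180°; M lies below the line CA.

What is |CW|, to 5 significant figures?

52.763

C is at the origin; CA is horizontal with |CA| = 45.0 and A on the −x side, so A = (-45.000, 0.0000). A1 meets CA tangentially, so DA is at right angles to CA, so D = A + (0, -7.2) = (-45.000, -7.2000). Since DW ⟂ WM (tangency), |DM| = √(7.2² + 26.8²) = 27.750 regardless of where W sits on A1. So M lies on both circle(C, 60.3) and circle(D, 27.750); the below-CA intersection is M = (-49.384, -34.602). W is the foot of the tangent from M: W = (-52.161, -7.9461).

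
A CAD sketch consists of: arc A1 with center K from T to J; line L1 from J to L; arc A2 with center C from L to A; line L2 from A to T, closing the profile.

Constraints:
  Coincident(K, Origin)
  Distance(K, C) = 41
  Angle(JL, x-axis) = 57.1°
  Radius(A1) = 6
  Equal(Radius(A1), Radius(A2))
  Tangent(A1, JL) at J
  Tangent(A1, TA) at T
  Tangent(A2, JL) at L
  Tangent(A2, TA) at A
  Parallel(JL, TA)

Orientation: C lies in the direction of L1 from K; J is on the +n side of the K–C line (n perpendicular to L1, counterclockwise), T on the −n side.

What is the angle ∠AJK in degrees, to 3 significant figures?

73.7°

Tangency of A1 to both parallel lines with radius 6.0 puts J and T at K ± 6.0·n: J = (-5.04, 3.26), T = (5.04, -3.26). Equal radii place L and A the same way about C: L = C + 6.0·n = (17.2, 37.7), A = C − 6.0·n = (27.3, 31.2). Then cos ∠AJK = JA·JK / (|JA||JK|), giving 73.7°.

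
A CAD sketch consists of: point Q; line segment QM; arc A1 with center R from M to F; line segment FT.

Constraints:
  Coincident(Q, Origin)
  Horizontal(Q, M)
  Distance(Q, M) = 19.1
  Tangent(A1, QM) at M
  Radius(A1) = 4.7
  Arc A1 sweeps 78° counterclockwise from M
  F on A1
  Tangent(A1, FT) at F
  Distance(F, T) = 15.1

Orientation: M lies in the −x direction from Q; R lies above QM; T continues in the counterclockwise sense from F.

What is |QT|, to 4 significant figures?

21.71

On A1, M sits at bearing -90° from R; a 78° counterclockwise sweep puts F at bearing -12°, so F = R + 4.7·(cos -12°, sin -12°) = (-14.50, 3.723). Tangency of A1 to FT means the radius RF is perpendicular to FT, so FT runs along (−sin -12°, cos -12°); with |FT| = 15.1, T = (-11.36, 18.49). Then |QT| = |T − Q| = 21.71.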